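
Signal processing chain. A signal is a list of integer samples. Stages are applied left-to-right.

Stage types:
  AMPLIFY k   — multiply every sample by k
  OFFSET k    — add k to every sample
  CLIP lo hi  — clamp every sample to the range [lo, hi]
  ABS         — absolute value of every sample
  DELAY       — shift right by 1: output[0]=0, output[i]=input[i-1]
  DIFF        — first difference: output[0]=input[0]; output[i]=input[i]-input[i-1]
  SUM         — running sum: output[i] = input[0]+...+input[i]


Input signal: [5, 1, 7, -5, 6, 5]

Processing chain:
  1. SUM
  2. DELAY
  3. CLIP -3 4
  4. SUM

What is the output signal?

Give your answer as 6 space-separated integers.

Input: [5, 1, 7, -5, 6, 5]
Stage 1 (SUM): sum[0..0]=5, sum[0..1]=6, sum[0..2]=13, sum[0..3]=8, sum[0..4]=14, sum[0..5]=19 -> [5, 6, 13, 8, 14, 19]
Stage 2 (DELAY): [0, 5, 6, 13, 8, 14] = [0, 5, 6, 13, 8, 14] -> [0, 5, 6, 13, 8, 14]
Stage 3 (CLIP -3 4): clip(0,-3,4)=0, clip(5,-3,4)=4, clip(6,-3,4)=4, clip(13,-3,4)=4, clip(8,-3,4)=4, clip(14,-3,4)=4 -> [0, 4, 4, 4, 4, 4]
Stage 4 (SUM): sum[0..0]=0, sum[0..1]=4, sum[0..2]=8, sum[0..3]=12, sum[0..4]=16, sum[0..5]=20 -> [0, 4, 8, 12, 16, 20]

Answer: 0 4 8 12 16 20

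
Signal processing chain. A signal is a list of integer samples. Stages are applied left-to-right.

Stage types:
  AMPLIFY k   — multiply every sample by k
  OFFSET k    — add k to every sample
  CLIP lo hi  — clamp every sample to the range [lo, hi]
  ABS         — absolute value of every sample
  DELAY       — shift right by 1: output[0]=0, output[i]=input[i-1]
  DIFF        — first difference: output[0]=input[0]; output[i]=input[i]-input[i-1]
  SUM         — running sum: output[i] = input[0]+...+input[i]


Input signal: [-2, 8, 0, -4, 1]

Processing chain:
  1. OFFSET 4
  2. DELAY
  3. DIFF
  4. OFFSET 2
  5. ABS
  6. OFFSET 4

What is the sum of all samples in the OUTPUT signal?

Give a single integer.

Input: [-2, 8, 0, -4, 1]
Stage 1 (OFFSET 4): -2+4=2, 8+4=12, 0+4=4, -4+4=0, 1+4=5 -> [2, 12, 4, 0, 5]
Stage 2 (DELAY): [0, 2, 12, 4, 0] = [0, 2, 12, 4, 0] -> [0, 2, 12, 4, 0]
Stage 3 (DIFF): s[0]=0, 2-0=2, 12-2=10, 4-12=-8, 0-4=-4 -> [0, 2, 10, -8, -4]
Stage 4 (OFFSET 2): 0+2=2, 2+2=4, 10+2=12, -8+2=-6, -4+2=-2 -> [2, 4, 12, -6, -2]
Stage 5 (ABS): |2|=2, |4|=4, |12|=12, |-6|=6, |-2|=2 -> [2, 4, 12, 6, 2]
Stage 6 (OFFSET 4): 2+4=6, 4+4=8, 12+4=16, 6+4=10, 2+4=6 -> [6, 8, 16, 10, 6]
Output sum: 46

Answer: 46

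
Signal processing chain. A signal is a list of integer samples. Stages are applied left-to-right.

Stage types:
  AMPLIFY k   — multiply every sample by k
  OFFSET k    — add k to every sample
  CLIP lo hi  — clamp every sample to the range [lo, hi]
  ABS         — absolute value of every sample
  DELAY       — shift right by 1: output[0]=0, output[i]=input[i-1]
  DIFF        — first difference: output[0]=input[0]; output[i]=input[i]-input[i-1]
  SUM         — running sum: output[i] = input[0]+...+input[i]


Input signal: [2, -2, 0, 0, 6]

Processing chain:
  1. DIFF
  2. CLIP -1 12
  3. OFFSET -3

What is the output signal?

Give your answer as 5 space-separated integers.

Input: [2, -2, 0, 0, 6]
Stage 1 (DIFF): s[0]=2, -2-2=-4, 0--2=2, 0-0=0, 6-0=6 -> [2, -4, 2, 0, 6]
Stage 2 (CLIP -1 12): clip(2,-1,12)=2, clip(-4,-1,12)=-1, clip(2,-1,12)=2, clip(0,-1,12)=0, clip(6,-1,12)=6 -> [2, -1, 2, 0, 6]
Stage 3 (OFFSET -3): 2+-3=-1, -1+-3=-4, 2+-3=-1, 0+-3=-3, 6+-3=3 -> [-1, -4, -1, -3, 3]

Answer: -1 -4 -1 -3 3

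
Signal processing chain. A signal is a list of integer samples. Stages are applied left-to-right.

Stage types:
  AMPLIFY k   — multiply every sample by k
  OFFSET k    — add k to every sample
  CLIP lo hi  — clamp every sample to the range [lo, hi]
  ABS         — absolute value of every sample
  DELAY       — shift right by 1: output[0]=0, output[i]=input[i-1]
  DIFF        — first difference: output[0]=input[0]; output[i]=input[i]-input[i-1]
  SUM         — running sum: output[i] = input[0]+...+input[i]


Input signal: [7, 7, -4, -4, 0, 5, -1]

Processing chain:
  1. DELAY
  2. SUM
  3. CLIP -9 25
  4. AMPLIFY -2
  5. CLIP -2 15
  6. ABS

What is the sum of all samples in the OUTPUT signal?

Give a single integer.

Answer: 12

Derivation:
Input: [7, 7, -4, -4, 0, 5, -1]
Stage 1 (DELAY): [0, 7, 7, -4, -4, 0, 5] = [0, 7, 7, -4, -4, 0, 5] -> [0, 7, 7, -4, -4, 0, 5]
Stage 2 (SUM): sum[0..0]=0, sum[0..1]=7, sum[0..2]=14, sum[0..3]=10, sum[0..4]=6, sum[0..5]=6, sum[0..6]=11 -> [0, 7, 14, 10, 6, 6, 11]
Stage 3 (CLIP -9 25): clip(0,-9,25)=0, clip(7,-9,25)=7, clip(14,-9,25)=14, clip(10,-9,25)=10, clip(6,-9,25)=6, clip(6,-9,25)=6, clip(11,-9,25)=11 -> [0, 7, 14, 10, 6, 6, 11]
Stage 4 (AMPLIFY -2): 0*-2=0, 7*-2=-14, 14*-2=-28, 10*-2=-20, 6*-2=-12, 6*-2=-12, 11*-2=-22 -> [0, -14, -28, -20, -12, -12, -22]
Stage 5 (CLIP -2 15): clip(0,-2,15)=0, clip(-14,-2,15)=-2, clip(-28,-2,15)=-2, clip(-20,-2,15)=-2, clip(-12,-2,15)=-2, clip(-12,-2,15)=-2, clip(-22,-2,15)=-2 -> [0, -2, -2, -2, -2, -2, -2]
Stage 6 (ABS): |0|=0, |-2|=2, |-2|=2, |-2|=2, |-2|=2, |-2|=2, |-2|=2 -> [0, 2, 2, 2, 2, 2, 2]
Output sum: 12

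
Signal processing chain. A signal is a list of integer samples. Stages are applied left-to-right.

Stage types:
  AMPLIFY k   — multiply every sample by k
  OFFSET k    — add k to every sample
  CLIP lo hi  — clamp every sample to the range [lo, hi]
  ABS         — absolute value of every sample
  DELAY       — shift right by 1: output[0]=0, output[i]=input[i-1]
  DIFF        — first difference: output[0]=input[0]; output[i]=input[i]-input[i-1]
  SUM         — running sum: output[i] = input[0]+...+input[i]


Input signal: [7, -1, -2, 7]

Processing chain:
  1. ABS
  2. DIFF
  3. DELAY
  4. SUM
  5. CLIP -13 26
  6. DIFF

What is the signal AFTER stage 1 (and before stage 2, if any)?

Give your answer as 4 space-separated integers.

Answer: 7 1 2 7

Derivation:
Input: [7, -1, -2, 7]
Stage 1 (ABS): |7|=7, |-1|=1, |-2|=2, |7|=7 -> [7, 1, 2, 7]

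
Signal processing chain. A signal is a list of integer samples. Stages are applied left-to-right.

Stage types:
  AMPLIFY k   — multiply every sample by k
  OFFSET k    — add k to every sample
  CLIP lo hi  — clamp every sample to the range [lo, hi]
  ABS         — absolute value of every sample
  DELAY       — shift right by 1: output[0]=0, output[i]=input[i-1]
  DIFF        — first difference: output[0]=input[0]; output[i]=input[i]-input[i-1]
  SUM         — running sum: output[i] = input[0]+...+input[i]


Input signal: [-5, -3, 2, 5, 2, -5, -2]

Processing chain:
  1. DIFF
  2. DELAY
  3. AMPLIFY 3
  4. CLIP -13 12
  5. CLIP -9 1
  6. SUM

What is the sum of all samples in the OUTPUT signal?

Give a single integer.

Input: [-5, -3, 2, 5, 2, -5, -2]
Stage 1 (DIFF): s[0]=-5, -3--5=2, 2--3=5, 5-2=3, 2-5=-3, -5-2=-7, -2--5=3 -> [-5, 2, 5, 3, -3, -7, 3]
Stage 2 (DELAY): [0, -5, 2, 5, 3, -3, -7] = [0, -5, 2, 5, 3, -3, -7] -> [0, -5, 2, 5, 3, -3, -7]
Stage 3 (AMPLIFY 3): 0*3=0, -5*3=-15, 2*3=6, 5*3=15, 3*3=9, -3*3=-9, -7*3=-21 -> [0, -15, 6, 15, 9, -9, -21]
Stage 4 (CLIP -13 12): clip(0,-13,12)=0, clip(-15,-13,12)=-13, clip(6,-13,12)=6, clip(15,-13,12)=12, clip(9,-13,12)=9, clip(-9,-13,12)=-9, clip(-21,-13,12)=-13 -> [0, -13, 6, 12, 9, -9, -13]
Stage 5 (CLIP -9 1): clip(0,-9,1)=0, clip(-13,-9,1)=-9, clip(6,-9,1)=1, clip(12,-9,1)=1, clip(9,-9,1)=1, clip(-9,-9,1)=-9, clip(-13,-9,1)=-9 -> [0, -9, 1, 1, 1, -9, -9]
Stage 6 (SUM): sum[0..0]=0, sum[0..1]=-9, sum[0..2]=-8, sum[0..3]=-7, sum[0..4]=-6, sum[0..5]=-15, sum[0..6]=-24 -> [0, -9, -8, -7, -6, -15, -24]
Output sum: -69

Answer: -69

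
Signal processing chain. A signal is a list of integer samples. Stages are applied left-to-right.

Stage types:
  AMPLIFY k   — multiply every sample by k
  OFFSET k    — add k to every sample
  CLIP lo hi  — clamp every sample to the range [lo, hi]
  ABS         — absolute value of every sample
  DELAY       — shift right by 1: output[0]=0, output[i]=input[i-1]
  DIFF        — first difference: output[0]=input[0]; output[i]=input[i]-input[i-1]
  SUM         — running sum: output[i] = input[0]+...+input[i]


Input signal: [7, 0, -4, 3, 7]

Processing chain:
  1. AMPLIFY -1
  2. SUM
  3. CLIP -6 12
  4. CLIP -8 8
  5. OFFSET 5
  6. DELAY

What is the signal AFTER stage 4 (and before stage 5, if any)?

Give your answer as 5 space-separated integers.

Input: [7, 0, -4, 3, 7]
Stage 1 (AMPLIFY -1): 7*-1=-7, 0*-1=0, -4*-1=4, 3*-1=-3, 7*-1=-7 -> [-7, 0, 4, -3, -7]
Stage 2 (SUM): sum[0..0]=-7, sum[0..1]=-7, sum[0..2]=-3, sum[0..3]=-6, sum[0..4]=-13 -> [-7, -7, -3, -6, -13]
Stage 3 (CLIP -6 12): clip(-7,-6,12)=-6, clip(-7,-6,12)=-6, clip(-3,-6,12)=-3, clip(-6,-6,12)=-6, clip(-13,-6,12)=-6 -> [-6, -6, -3, -6, -6]
Stage 4 (CLIP -8 8): clip(-6,-8,8)=-6, clip(-6,-8,8)=-6, clip(-3,-8,8)=-3, clip(-6,-8,8)=-6, clip(-6,-8,8)=-6 -> [-6, -6, -3, -6, -6]

Answer: -6 -6 -3 -6 -6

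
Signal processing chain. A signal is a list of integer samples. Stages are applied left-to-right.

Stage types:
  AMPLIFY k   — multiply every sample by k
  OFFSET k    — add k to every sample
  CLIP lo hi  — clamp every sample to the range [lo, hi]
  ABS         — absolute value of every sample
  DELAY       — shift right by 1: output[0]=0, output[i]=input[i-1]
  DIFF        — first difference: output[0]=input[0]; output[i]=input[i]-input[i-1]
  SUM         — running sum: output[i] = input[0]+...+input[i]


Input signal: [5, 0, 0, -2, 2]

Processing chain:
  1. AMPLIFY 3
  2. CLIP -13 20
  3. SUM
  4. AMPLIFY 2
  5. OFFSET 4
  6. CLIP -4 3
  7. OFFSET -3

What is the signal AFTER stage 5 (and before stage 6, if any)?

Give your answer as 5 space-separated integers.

Answer: 34 34 34 22 34

Derivation:
Input: [5, 0, 0, -2, 2]
Stage 1 (AMPLIFY 3): 5*3=15, 0*3=0, 0*3=0, -2*3=-6, 2*3=6 -> [15, 0, 0, -6, 6]
Stage 2 (CLIP -13 20): clip(15,-13,20)=15, clip(0,-13,20)=0, clip(0,-13,20)=0, clip(-6,-13,20)=-6, clip(6,-13,20)=6 -> [15, 0, 0, -6, 6]
Stage 3 (SUM): sum[0..0]=15, sum[0..1]=15, sum[0..2]=15, sum[0..3]=9, sum[0..4]=15 -> [15, 15, 15, 9, 15]
Stage 4 (AMPLIFY 2): 15*2=30, 15*2=30, 15*2=30, 9*2=18, 15*2=30 -> [30, 30, 30, 18, 30]
Stage 5 (OFFSET 4): 30+4=34, 30+4=34, 30+4=34, 18+4=22, 30+4=34 -> [34, 34, 34, 22, 34]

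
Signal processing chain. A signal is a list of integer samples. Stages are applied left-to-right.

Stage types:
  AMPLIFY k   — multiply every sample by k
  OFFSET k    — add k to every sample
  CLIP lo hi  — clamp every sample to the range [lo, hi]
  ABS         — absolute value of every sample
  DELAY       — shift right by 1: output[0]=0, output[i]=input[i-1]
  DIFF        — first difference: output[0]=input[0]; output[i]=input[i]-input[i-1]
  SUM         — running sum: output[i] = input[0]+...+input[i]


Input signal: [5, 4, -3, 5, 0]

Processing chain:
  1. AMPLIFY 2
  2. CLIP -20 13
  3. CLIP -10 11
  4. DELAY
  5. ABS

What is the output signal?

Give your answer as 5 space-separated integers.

Answer: 0 10 8 6 10

Derivation:
Input: [5, 4, -3, 5, 0]
Stage 1 (AMPLIFY 2): 5*2=10, 4*2=8, -3*2=-6, 5*2=10, 0*2=0 -> [10, 8, -6, 10, 0]
Stage 2 (CLIP -20 13): clip(10,-20,13)=10, clip(8,-20,13)=8, clip(-6,-20,13)=-6, clip(10,-20,13)=10, clip(0,-20,13)=0 -> [10, 8, -6, 10, 0]
Stage 3 (CLIP -10 11): clip(10,-10,11)=10, clip(8,-10,11)=8, clip(-6,-10,11)=-6, clip(10,-10,11)=10, clip(0,-10,11)=0 -> [10, 8, -6, 10, 0]
Stage 4 (DELAY): [0, 10, 8, -6, 10] = [0, 10, 8, -6, 10] -> [0, 10, 8, -6, 10]
Stage 5 (ABS): |0|=0, |10|=10, |8|=8, |-6|=6, |10|=10 -> [0, 10, 8, 6, 10]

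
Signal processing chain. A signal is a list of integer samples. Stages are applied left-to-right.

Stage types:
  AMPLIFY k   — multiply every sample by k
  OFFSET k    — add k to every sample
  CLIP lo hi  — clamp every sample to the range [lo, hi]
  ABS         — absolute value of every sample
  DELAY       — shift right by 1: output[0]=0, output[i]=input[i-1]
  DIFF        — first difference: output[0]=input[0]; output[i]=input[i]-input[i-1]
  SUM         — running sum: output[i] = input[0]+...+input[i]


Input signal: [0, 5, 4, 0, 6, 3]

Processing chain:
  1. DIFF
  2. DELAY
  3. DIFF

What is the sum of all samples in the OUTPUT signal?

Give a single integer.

Input: [0, 5, 4, 0, 6, 3]
Stage 1 (DIFF): s[0]=0, 5-0=5, 4-5=-1, 0-4=-4, 6-0=6, 3-6=-3 -> [0, 5, -1, -4, 6, -3]
Stage 2 (DELAY): [0, 0, 5, -1, -4, 6] = [0, 0, 5, -1, -4, 6] -> [0, 0, 5, -1, -4, 6]
Stage 3 (DIFF): s[0]=0, 0-0=0, 5-0=5, -1-5=-6, -4--1=-3, 6--4=10 -> [0, 0, 5, -6, -3, 10]
Output sum: 6

Answer: 6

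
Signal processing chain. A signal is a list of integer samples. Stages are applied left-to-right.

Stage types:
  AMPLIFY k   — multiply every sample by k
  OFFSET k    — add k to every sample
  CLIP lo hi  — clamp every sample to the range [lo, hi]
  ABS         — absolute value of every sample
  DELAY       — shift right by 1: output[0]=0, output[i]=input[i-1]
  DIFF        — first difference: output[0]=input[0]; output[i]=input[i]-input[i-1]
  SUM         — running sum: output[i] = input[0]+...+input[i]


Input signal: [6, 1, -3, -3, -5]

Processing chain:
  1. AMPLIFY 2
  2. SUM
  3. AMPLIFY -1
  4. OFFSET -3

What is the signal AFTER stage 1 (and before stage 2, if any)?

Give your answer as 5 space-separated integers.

Answer: 12 2 -6 -6 -10

Derivation:
Input: [6, 1, -3, -3, -5]
Stage 1 (AMPLIFY 2): 6*2=12, 1*2=2, -3*2=-6, -3*2=-6, -5*2=-10 -> [12, 2, -6, -6, -10]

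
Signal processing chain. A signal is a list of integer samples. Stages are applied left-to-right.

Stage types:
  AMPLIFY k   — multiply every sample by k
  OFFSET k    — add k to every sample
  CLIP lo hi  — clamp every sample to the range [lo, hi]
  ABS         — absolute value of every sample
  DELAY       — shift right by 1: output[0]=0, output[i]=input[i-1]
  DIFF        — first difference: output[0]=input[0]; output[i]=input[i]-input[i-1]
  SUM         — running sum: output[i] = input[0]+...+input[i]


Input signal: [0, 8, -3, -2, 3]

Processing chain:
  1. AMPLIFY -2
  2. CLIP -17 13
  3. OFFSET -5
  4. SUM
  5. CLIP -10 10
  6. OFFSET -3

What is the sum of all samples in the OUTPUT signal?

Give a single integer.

Input: [0, 8, -3, -2, 3]
Stage 1 (AMPLIFY -2): 0*-2=0, 8*-2=-16, -3*-2=6, -2*-2=4, 3*-2=-6 -> [0, -16, 6, 4, -6]
Stage 2 (CLIP -17 13): clip(0,-17,13)=0, clip(-16,-17,13)=-16, clip(6,-17,13)=6, clip(4,-17,13)=4, clip(-6,-17,13)=-6 -> [0, -16, 6, 4, -6]
Stage 3 (OFFSET -5): 0+-5=-5, -16+-5=-21, 6+-5=1, 4+-5=-1, -6+-5=-11 -> [-5, -21, 1, -1, -11]
Stage 4 (SUM): sum[0..0]=-5, sum[0..1]=-26, sum[0..2]=-25, sum[0..3]=-26, sum[0..4]=-37 -> [-5, -26, -25, -26, -37]
Stage 5 (CLIP -10 10): clip(-5,-10,10)=-5, clip(-26,-10,10)=-10, clip(-25,-10,10)=-10, clip(-26,-10,10)=-10, clip(-37,-10,10)=-10 -> [-5, -10, -10, -10, -10]
Stage 6 (OFFSET -3): -5+-3=-8, -10+-3=-13, -10+-3=-13, -10+-3=-13, -10+-3=-13 -> [-8, -13, -13, -13, -13]
Output sum: -60

Answer: -60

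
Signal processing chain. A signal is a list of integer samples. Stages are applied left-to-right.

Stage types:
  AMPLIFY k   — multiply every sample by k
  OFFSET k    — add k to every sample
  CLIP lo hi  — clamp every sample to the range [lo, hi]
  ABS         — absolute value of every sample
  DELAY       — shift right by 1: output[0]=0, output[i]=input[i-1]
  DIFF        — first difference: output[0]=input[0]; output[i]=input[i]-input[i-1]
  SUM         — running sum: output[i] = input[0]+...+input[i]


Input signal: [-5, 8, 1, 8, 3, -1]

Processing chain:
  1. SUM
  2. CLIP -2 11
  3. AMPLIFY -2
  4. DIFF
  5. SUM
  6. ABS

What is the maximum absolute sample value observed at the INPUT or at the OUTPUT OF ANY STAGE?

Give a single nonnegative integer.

Answer: 22

Derivation:
Input: [-5, 8, 1, 8, 3, -1] (max |s|=8)
Stage 1 (SUM): sum[0..0]=-5, sum[0..1]=3, sum[0..2]=4, sum[0..3]=12, sum[0..4]=15, sum[0..5]=14 -> [-5, 3, 4, 12, 15, 14] (max |s|=15)
Stage 2 (CLIP -2 11): clip(-5,-2,11)=-2, clip(3,-2,11)=3, clip(4,-2,11)=4, clip(12,-2,11)=11, clip(15,-2,11)=11, clip(14,-2,11)=11 -> [-2, 3, 4, 11, 11, 11] (max |s|=11)
Stage 3 (AMPLIFY -2): -2*-2=4, 3*-2=-6, 4*-2=-8, 11*-2=-22, 11*-2=-22, 11*-2=-22 -> [4, -6, -8, -22, -22, -22] (max |s|=22)
Stage 4 (DIFF): s[0]=4, -6-4=-10, -8--6=-2, -22--8=-14, -22--22=0, -22--22=0 -> [4, -10, -2, -14, 0, 0] (max |s|=14)
Stage 5 (SUM): sum[0..0]=4, sum[0..1]=-6, sum[0..2]=-8, sum[0..3]=-22, sum[0..4]=-22, sum[0..5]=-22 -> [4, -6, -8, -22, -22, -22] (max |s|=22)
Stage 6 (ABS): |4|=4, |-6|=6, |-8|=8, |-22|=22, |-22|=22, |-22|=22 -> [4, 6, 8, 22, 22, 22] (max |s|=22)
Overall max amplitude: 22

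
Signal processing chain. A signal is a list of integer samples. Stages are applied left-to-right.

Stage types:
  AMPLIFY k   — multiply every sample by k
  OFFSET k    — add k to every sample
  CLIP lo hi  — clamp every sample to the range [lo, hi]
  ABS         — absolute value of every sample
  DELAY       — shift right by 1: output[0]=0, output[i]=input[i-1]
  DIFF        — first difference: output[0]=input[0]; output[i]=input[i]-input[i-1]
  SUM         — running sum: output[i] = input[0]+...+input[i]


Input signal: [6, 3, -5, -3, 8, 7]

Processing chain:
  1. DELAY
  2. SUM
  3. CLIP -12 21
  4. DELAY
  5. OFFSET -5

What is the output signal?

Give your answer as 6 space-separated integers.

Input: [6, 3, -5, -3, 8, 7]
Stage 1 (DELAY): [0, 6, 3, -5, -3, 8] = [0, 6, 3, -5, -3, 8] -> [0, 6, 3, -5, -3, 8]
Stage 2 (SUM): sum[0..0]=0, sum[0..1]=6, sum[0..2]=9, sum[0..3]=4, sum[0..4]=1, sum[0..5]=9 -> [0, 6, 9, 4, 1, 9]
Stage 3 (CLIP -12 21): clip(0,-12,21)=0, clip(6,-12,21)=6, clip(9,-12,21)=9, clip(4,-12,21)=4, clip(1,-12,21)=1, clip(9,-12,21)=9 -> [0, 6, 9, 4, 1, 9]
Stage 4 (DELAY): [0, 0, 6, 9, 4, 1] = [0, 0, 6, 9, 4, 1] -> [0, 0, 6, 9, 4, 1]
Stage 5 (OFFSET -5): 0+-5=-5, 0+-5=-5, 6+-5=1, 9+-5=4, 4+-5=-1, 1+-5=-4 -> [-5, -5, 1, 4, -1, -4]

Answer: -5 -5 1 4 -1 -4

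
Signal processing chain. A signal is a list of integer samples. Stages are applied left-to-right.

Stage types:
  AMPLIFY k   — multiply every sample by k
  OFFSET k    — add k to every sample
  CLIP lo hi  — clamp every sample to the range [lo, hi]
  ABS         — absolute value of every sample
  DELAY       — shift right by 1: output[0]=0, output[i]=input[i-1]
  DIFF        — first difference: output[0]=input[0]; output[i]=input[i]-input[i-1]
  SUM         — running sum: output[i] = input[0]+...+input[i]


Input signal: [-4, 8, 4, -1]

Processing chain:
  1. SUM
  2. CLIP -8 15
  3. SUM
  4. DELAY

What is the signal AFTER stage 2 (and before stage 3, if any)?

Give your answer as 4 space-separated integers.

Input: [-4, 8, 4, -1]
Stage 1 (SUM): sum[0..0]=-4, sum[0..1]=4, sum[0..2]=8, sum[0..3]=7 -> [-4, 4, 8, 7]
Stage 2 (CLIP -8 15): clip(-4,-8,15)=-4, clip(4,-8,15)=4, clip(8,-8,15)=8, clip(7,-8,15)=7 -> [-4, 4, 8, 7]

Answer: -4 4 8 7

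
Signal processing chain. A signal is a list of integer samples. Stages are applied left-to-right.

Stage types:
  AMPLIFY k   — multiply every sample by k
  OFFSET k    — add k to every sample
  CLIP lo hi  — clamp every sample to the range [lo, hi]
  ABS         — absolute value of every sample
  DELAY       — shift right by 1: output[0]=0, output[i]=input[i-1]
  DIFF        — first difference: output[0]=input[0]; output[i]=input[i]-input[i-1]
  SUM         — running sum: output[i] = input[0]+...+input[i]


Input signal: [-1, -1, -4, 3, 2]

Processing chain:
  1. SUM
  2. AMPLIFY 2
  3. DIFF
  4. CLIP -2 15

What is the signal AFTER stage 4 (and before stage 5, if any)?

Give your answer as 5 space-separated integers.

Answer: -2 -2 -2 6 4

Derivation:
Input: [-1, -1, -4, 3, 2]
Stage 1 (SUM): sum[0..0]=-1, sum[0..1]=-2, sum[0..2]=-6, sum[0..3]=-3, sum[0..4]=-1 -> [-1, -2, -6, -3, -1]
Stage 2 (AMPLIFY 2): -1*2=-2, -2*2=-4, -6*2=-12, -3*2=-6, -1*2=-2 -> [-2, -4, -12, -6, -2]
Stage 3 (DIFF): s[0]=-2, -4--2=-2, -12--4=-8, -6--12=6, -2--6=4 -> [-2, -2, -8, 6, 4]
Stage 4 (CLIP -2 15): clip(-2,-2,15)=-2, clip(-2,-2,15)=-2, clip(-8,-2,15)=-2, clip(6,-2,15)=6, clip(4,-2,15)=4 -> [-2, -2, -2, 6, 4]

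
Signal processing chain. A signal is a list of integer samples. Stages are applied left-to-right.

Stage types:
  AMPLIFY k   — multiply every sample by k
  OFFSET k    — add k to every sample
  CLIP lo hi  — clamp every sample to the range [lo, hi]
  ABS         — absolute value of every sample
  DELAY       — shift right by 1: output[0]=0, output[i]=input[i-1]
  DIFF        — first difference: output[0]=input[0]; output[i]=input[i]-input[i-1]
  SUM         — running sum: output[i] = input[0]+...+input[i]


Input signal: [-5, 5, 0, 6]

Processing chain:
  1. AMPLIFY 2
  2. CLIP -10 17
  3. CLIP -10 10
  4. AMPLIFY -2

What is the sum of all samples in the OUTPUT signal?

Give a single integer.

Answer: -20

Derivation:
Input: [-5, 5, 0, 6]
Stage 1 (AMPLIFY 2): -5*2=-10, 5*2=10, 0*2=0, 6*2=12 -> [-10, 10, 0, 12]
Stage 2 (CLIP -10 17): clip(-10,-10,17)=-10, clip(10,-10,17)=10, clip(0,-10,17)=0, clip(12,-10,17)=12 -> [-10, 10, 0, 12]
Stage 3 (CLIP -10 10): clip(-10,-10,10)=-10, clip(10,-10,10)=10, clip(0,-10,10)=0, clip(12,-10,10)=10 -> [-10, 10, 0, 10]
Stage 4 (AMPLIFY -2): -10*-2=20, 10*-2=-20, 0*-2=0, 10*-2=-20 -> [20, -20, 0, -20]
Output sum: -20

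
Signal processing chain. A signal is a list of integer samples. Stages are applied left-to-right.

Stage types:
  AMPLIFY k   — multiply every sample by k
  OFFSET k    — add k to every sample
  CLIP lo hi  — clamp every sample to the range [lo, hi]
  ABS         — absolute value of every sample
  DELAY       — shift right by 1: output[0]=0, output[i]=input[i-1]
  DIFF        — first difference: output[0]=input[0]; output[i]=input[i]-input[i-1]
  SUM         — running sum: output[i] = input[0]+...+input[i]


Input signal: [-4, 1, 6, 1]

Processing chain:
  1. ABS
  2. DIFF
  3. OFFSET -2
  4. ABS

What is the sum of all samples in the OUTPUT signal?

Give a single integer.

Answer: 17

Derivation:
Input: [-4, 1, 6, 1]
Stage 1 (ABS): |-4|=4, |1|=1, |6|=6, |1|=1 -> [4, 1, 6, 1]
Stage 2 (DIFF): s[0]=4, 1-4=-3, 6-1=5, 1-6=-5 -> [4, -3, 5, -5]
Stage 3 (OFFSET -2): 4+-2=2, -3+-2=-5, 5+-2=3, -5+-2=-7 -> [2, -5, 3, -7]
Stage 4 (ABS): |2|=2, |-5|=5, |3|=3, |-7|=7 -> [2, 5, 3, 7]
Output sum: 17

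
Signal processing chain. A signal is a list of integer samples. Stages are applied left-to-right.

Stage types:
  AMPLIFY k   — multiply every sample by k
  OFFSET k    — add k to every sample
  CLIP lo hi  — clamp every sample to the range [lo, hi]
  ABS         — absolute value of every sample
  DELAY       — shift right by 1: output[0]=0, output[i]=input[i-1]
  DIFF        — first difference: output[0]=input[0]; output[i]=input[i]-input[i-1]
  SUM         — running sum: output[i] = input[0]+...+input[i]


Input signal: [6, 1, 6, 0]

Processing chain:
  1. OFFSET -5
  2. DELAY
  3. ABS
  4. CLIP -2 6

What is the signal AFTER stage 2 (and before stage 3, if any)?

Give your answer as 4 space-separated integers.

Answer: 0 1 -4 1

Derivation:
Input: [6, 1, 6, 0]
Stage 1 (OFFSET -5): 6+-5=1, 1+-5=-4, 6+-5=1, 0+-5=-5 -> [1, -4, 1, -5]
Stage 2 (DELAY): [0, 1, -4, 1] = [0, 1, -4, 1] -> [0, 1, -4, 1]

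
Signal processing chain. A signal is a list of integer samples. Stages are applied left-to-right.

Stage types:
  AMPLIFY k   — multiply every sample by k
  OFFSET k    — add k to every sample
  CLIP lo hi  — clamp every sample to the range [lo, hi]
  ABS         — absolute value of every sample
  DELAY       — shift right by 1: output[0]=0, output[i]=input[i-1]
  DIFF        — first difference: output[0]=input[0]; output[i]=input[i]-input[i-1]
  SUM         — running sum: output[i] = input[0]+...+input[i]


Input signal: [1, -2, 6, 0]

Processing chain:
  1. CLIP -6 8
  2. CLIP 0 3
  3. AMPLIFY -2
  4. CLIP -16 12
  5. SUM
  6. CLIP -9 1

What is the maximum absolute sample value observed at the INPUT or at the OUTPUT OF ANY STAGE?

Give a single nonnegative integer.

Input: [1, -2, 6, 0] (max |s|=6)
Stage 1 (CLIP -6 8): clip(1,-6,8)=1, clip(-2,-6,8)=-2, clip(6,-6,8)=6, clip(0,-6,8)=0 -> [1, -2, 6, 0] (max |s|=6)
Stage 2 (CLIP 0 3): clip(1,0,3)=1, clip(-2,0,3)=0, clip(6,0,3)=3, clip(0,0,3)=0 -> [1, 0, 3, 0] (max |s|=3)
Stage 3 (AMPLIFY -2): 1*-2=-2, 0*-2=0, 3*-2=-6, 0*-2=0 -> [-2, 0, -6, 0] (max |s|=6)
Stage 4 (CLIP -16 12): clip(-2,-16,12)=-2, clip(0,-16,12)=0, clip(-6,-16,12)=-6, clip(0,-16,12)=0 -> [-2, 0, -6, 0] (max |s|=6)
Stage 5 (SUM): sum[0..0]=-2, sum[0..1]=-2, sum[0..2]=-8, sum[0..3]=-8 -> [-2, -2, -8, -8] (max |s|=8)
Stage 6 (CLIP -9 1): clip(-2,-9,1)=-2, clip(-2,-9,1)=-2, clip(-8,-9,1)=-8, clip(-8,-9,1)=-8 -> [-2, -2, -8, -8] (max |s|=8)
Overall max amplitude: 8

Answer: 8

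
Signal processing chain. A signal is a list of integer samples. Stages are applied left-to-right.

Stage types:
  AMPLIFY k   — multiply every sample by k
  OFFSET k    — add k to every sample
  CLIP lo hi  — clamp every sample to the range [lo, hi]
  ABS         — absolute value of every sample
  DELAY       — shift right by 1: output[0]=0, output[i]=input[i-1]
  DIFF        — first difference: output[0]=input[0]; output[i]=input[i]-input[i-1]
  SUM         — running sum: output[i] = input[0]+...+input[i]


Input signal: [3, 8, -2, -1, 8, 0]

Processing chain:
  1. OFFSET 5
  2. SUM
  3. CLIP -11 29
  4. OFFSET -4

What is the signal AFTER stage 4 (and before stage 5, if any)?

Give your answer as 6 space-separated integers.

Input: [3, 8, -2, -1, 8, 0]
Stage 1 (OFFSET 5): 3+5=8, 8+5=13, -2+5=3, -1+5=4, 8+5=13, 0+5=5 -> [8, 13, 3, 4, 13, 5]
Stage 2 (SUM): sum[0..0]=8, sum[0..1]=21, sum[0..2]=24, sum[0..3]=28, sum[0..4]=41, sum[0..5]=46 -> [8, 21, 24, 28, 41, 46]
Stage 3 (CLIP -11 29): clip(8,-11,29)=8, clip(21,-11,29)=21, clip(24,-11,29)=24, clip(28,-11,29)=28, clip(41,-11,29)=29, clip(46,-11,29)=29 -> [8, 21, 24, 28, 29, 29]
Stage 4 (OFFSET -4): 8+-4=4, 21+-4=17, 24+-4=20, 28+-4=24, 29+-4=25, 29+-4=25 -> [4, 17, 20, 24, 25, 25]

Answer: 4 17 20 24 25 25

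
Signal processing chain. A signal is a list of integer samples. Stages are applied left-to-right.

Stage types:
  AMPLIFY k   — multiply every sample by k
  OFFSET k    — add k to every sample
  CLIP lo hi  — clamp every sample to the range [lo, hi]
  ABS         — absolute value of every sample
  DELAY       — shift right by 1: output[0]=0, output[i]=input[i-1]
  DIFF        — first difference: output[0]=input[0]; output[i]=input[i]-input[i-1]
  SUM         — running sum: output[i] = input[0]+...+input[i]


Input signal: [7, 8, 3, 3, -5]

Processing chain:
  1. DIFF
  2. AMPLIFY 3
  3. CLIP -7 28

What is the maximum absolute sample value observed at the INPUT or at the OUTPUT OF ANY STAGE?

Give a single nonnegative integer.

Input: [7, 8, 3, 3, -5] (max |s|=8)
Stage 1 (DIFF): s[0]=7, 8-7=1, 3-8=-5, 3-3=0, -5-3=-8 -> [7, 1, -5, 0, -8] (max |s|=8)
Stage 2 (AMPLIFY 3): 7*3=21, 1*3=3, -5*3=-15, 0*3=0, -8*3=-24 -> [21, 3, -15, 0, -24] (max |s|=24)
Stage 3 (CLIP -7 28): clip(21,-7,28)=21, clip(3,-7,28)=3, clip(-15,-7,28)=-7, clip(0,-7,28)=0, clip(-24,-7,28)=-7 -> [21, 3, -7, 0, -7] (max |s|=21)
Overall max amplitude: 24

Answer: 24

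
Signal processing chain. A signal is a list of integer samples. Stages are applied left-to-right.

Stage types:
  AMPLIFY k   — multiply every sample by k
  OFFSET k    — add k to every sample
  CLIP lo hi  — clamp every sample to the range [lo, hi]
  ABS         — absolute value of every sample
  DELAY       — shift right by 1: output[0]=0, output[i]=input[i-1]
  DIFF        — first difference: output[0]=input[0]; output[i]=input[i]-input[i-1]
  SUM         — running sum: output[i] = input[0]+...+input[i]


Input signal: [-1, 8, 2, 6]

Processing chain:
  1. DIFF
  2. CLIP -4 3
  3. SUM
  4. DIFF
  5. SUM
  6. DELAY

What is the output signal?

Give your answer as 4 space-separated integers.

Answer: 0 -1 2 -2

Derivation:
Input: [-1, 8, 2, 6]
Stage 1 (DIFF): s[0]=-1, 8--1=9, 2-8=-6, 6-2=4 -> [-1, 9, -6, 4]
Stage 2 (CLIP -4 3): clip(-1,-4,3)=-1, clip(9,-4,3)=3, clip(-6,-4,3)=-4, clip(4,-4,3)=3 -> [-1, 3, -4, 3]
Stage 3 (SUM): sum[0..0]=-1, sum[0..1]=2, sum[0..2]=-2, sum[0..3]=1 -> [-1, 2, -2, 1]
Stage 4 (DIFF): s[0]=-1, 2--1=3, -2-2=-4, 1--2=3 -> [-1, 3, -4, 3]
Stage 5 (SUM): sum[0..0]=-1, sum[0..1]=2, sum[0..2]=-2, sum[0..3]=1 -> [-1, 2, -2, 1]
Stage 6 (DELAY): [0, -1, 2, -2] = [0, -1, 2, -2] -> [0, -1, 2, -2]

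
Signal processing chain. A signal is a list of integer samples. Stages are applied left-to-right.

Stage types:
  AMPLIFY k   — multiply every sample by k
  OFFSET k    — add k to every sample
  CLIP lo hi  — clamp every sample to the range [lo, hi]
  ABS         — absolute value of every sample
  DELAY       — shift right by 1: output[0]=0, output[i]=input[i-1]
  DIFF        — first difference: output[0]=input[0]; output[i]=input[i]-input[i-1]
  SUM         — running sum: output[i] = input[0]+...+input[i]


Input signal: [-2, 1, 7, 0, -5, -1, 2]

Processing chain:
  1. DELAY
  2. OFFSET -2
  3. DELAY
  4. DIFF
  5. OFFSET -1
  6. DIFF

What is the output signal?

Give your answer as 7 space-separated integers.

Input: [-2, 1, 7, 0, -5, -1, 2]
Stage 1 (DELAY): [0, -2, 1, 7, 0, -5, -1] = [0, -2, 1, 7, 0, -5, -1] -> [0, -2, 1, 7, 0, -5, -1]
Stage 2 (OFFSET -2): 0+-2=-2, -2+-2=-4, 1+-2=-1, 7+-2=5, 0+-2=-2, -5+-2=-7, -1+-2=-3 -> [-2, -4, -1, 5, -2, -7, -3]
Stage 3 (DELAY): [0, -2, -4, -1, 5, -2, -7] = [0, -2, -4, -1, 5, -2, -7] -> [0, -2, -4, -1, 5, -2, -7]
Stage 4 (DIFF): s[0]=0, -2-0=-2, -4--2=-2, -1--4=3, 5--1=6, -2-5=-7, -7--2=-5 -> [0, -2, -2, 3, 6, -7, -5]
Stage 5 (OFFSET -1): 0+-1=-1, -2+-1=-3, -2+-1=-3, 3+-1=2, 6+-1=5, -7+-1=-8, -5+-1=-6 -> [-1, -3, -3, 2, 5, -8, -6]
Stage 6 (DIFF): s[0]=-1, -3--1=-2, -3--3=0, 2--3=5, 5-2=3, -8-5=-13, -6--8=2 -> [-1, -2, 0, 5, 3, -13, 2]

Answer: -1 -2 0 5 3 -13 2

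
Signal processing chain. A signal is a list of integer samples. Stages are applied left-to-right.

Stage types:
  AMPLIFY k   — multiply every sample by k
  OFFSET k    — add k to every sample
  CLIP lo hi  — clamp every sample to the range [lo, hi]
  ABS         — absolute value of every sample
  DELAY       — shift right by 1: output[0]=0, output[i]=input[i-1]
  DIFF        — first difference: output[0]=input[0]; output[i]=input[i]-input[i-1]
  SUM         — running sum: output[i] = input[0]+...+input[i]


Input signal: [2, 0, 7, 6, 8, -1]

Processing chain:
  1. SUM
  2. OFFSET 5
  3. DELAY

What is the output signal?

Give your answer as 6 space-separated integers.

Input: [2, 0, 7, 6, 8, -1]
Stage 1 (SUM): sum[0..0]=2, sum[0..1]=2, sum[0..2]=9, sum[0..3]=15, sum[0..4]=23, sum[0..5]=22 -> [2, 2, 9, 15, 23, 22]
Stage 2 (OFFSET 5): 2+5=7, 2+5=7, 9+5=14, 15+5=20, 23+5=28, 22+5=27 -> [7, 7, 14, 20, 28, 27]
Stage 3 (DELAY): [0, 7, 7, 14, 20, 28] = [0, 7, 7, 14, 20, 28] -> [0, 7, 7, 14, 20, 28]

Answer: 0 7 7 14 20 28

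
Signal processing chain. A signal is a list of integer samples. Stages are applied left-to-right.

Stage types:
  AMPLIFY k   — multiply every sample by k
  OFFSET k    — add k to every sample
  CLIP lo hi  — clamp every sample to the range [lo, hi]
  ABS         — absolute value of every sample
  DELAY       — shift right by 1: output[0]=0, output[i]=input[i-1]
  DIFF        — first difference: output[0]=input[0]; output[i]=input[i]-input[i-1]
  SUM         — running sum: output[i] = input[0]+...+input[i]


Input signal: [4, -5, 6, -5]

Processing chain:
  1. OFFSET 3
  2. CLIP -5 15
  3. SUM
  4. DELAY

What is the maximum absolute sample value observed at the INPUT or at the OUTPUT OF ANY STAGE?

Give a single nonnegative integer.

Input: [4, -5, 6, -5] (max |s|=6)
Stage 1 (OFFSET 3): 4+3=7, -5+3=-2, 6+3=9, -5+3=-2 -> [7, -2, 9, -2] (max |s|=9)
Stage 2 (CLIP -5 15): clip(7,-5,15)=7, clip(-2,-5,15)=-2, clip(9,-5,15)=9, clip(-2,-5,15)=-2 -> [7, -2, 9, -2] (max |s|=9)
Stage 3 (SUM): sum[0..0]=7, sum[0..1]=5, sum[0..2]=14, sum[0..3]=12 -> [7, 5, 14, 12] (max |s|=14)
Stage 4 (DELAY): [0, 7, 5, 14] = [0, 7, 5, 14] -> [0, 7, 5, 14] (max |s|=14)
Overall max amplitude: 14

Answer: 14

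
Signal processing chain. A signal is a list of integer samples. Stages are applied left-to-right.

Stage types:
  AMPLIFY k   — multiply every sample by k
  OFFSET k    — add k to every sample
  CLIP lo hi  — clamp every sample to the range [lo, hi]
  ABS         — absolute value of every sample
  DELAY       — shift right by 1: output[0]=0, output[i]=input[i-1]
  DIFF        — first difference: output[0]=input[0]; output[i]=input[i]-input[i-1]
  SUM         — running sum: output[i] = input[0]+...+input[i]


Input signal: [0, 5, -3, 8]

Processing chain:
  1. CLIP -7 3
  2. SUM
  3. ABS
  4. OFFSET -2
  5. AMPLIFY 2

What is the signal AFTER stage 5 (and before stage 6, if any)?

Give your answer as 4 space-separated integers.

Answer: -4 2 -4 2

Derivation:
Input: [0, 5, -3, 8]
Stage 1 (CLIP -7 3): clip(0,-7,3)=0, clip(5,-7,3)=3, clip(-3,-7,3)=-3, clip(8,-7,3)=3 -> [0, 3, -3, 3]
Stage 2 (SUM): sum[0..0]=0, sum[0..1]=3, sum[0..2]=0, sum[0..3]=3 -> [0, 3, 0, 3]
Stage 3 (ABS): |0|=0, |3|=3, |0|=0, |3|=3 -> [0, 3, 0, 3]
Stage 4 (OFFSET -2): 0+-2=-2, 3+-2=1, 0+-2=-2, 3+-2=1 -> [-2, 1, -2, 1]
Stage 5 (AMPLIFY 2): -2*2=-4, 1*2=2, -2*2=-4, 1*2=2 -> [-4, 2, -4, 2]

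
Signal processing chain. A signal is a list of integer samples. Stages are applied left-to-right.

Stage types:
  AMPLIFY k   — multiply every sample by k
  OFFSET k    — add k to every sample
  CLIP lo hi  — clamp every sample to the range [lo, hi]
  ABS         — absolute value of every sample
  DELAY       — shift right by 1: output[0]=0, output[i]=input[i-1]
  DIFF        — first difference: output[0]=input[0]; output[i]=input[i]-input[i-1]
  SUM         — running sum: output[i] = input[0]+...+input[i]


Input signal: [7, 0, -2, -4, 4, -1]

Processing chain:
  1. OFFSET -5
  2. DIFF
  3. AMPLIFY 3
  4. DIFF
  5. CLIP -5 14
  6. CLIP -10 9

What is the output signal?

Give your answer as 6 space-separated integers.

Answer: 6 -5 9 0 9 -5

Derivation:
Input: [7, 0, -2, -4, 4, -1]
Stage 1 (OFFSET -5): 7+-5=2, 0+-5=-5, -2+-5=-7, -4+-5=-9, 4+-5=-1, -1+-5=-6 -> [2, -5, -7, -9, -1, -6]
Stage 2 (DIFF): s[0]=2, -5-2=-7, -7--5=-2, -9--7=-2, -1--9=8, -6--1=-5 -> [2, -7, -2, -2, 8, -5]
Stage 3 (AMPLIFY 3): 2*3=6, -7*3=-21, -2*3=-6, -2*3=-6, 8*3=24, -5*3=-15 -> [6, -21, -6, -6, 24, -15]
Stage 4 (DIFF): s[0]=6, -21-6=-27, -6--21=15, -6--6=0, 24--6=30, -15-24=-39 -> [6, -27, 15, 0, 30, -39]
Stage 5 (CLIP -5 14): clip(6,-5,14)=6, clip(-27,-5,14)=-5, clip(15,-5,14)=14, clip(0,-5,14)=0, clip(30,-5,14)=14, clip(-39,-5,14)=-5 -> [6, -5, 14, 0, 14, -5]
Stage 6 (CLIP -10 9): clip(6,-10,9)=6, clip(-5,-10,9)=-5, clip(14,-10,9)=9, clip(0,-10,9)=0, clip(14,-10,9)=9, clip(-5,-10,9)=-5 -> [6, -5, 9, 0, 9, -5]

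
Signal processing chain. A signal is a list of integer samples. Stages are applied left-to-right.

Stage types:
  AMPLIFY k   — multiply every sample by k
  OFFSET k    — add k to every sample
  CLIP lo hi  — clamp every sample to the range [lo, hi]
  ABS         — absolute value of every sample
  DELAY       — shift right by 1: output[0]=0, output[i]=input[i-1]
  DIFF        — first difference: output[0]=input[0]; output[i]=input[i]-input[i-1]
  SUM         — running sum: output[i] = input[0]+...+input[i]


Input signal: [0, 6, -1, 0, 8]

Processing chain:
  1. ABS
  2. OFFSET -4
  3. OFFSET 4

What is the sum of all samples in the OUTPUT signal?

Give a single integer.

Answer: 15

Derivation:
Input: [0, 6, -1, 0, 8]
Stage 1 (ABS): |0|=0, |6|=6, |-1|=1, |0|=0, |8|=8 -> [0, 6, 1, 0, 8]
Stage 2 (OFFSET -4): 0+-4=-4, 6+-4=2, 1+-4=-3, 0+-4=-4, 8+-4=4 -> [-4, 2, -3, -4, 4]
Stage 3 (OFFSET 4): -4+4=0, 2+4=6, -3+4=1, -4+4=0, 4+4=8 -> [0, 6, 1, 0, 8]
Output sum: 15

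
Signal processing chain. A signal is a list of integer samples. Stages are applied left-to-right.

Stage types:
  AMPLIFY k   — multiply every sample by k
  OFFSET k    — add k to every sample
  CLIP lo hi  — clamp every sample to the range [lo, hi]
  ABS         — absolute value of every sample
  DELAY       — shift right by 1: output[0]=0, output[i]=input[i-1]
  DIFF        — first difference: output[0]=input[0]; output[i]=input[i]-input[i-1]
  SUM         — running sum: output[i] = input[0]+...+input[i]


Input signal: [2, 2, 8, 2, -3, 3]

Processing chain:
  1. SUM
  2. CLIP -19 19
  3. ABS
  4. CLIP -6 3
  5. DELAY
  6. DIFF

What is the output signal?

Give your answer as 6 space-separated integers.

Input: [2, 2, 8, 2, -3, 3]
Stage 1 (SUM): sum[0..0]=2, sum[0..1]=4, sum[0..2]=12, sum[0..3]=14, sum[0..4]=11, sum[0..5]=14 -> [2, 4, 12, 14, 11, 14]
Stage 2 (CLIP -19 19): clip(2,-19,19)=2, clip(4,-19,19)=4, clip(12,-19,19)=12, clip(14,-19,19)=14, clip(11,-19,19)=11, clip(14,-19,19)=14 -> [2, 4, 12, 14, 11, 14]
Stage 3 (ABS): |2|=2, |4|=4, |12|=12, |14|=14, |11|=11, |14|=14 -> [2, 4, 12, 14, 11, 14]
Stage 4 (CLIP -6 3): clip(2,-6,3)=2, clip(4,-6,3)=3, clip(12,-6,3)=3, clip(14,-6,3)=3, clip(11,-6,3)=3, clip(14,-6,3)=3 -> [2, 3, 3, 3, 3, 3]
Stage 5 (DELAY): [0, 2, 3, 3, 3, 3] = [0, 2, 3, 3, 3, 3] -> [0, 2, 3, 3, 3, 3]
Stage 6 (DIFF): s[0]=0, 2-0=2, 3-2=1, 3-3=0, 3-3=0, 3-3=0 -> [0, 2, 1, 0, 0, 0]

Answer: 0 2 1 0 0 0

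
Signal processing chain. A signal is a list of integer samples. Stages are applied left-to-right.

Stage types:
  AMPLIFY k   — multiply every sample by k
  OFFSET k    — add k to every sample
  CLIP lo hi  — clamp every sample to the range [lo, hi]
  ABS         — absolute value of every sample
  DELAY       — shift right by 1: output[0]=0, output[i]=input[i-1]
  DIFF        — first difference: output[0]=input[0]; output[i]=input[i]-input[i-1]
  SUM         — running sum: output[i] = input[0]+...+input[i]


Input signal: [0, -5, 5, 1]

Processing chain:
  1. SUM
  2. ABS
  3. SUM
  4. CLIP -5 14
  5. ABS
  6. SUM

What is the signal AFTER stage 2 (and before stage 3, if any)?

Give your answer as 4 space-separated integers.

Input: [0, -5, 5, 1]
Stage 1 (SUM): sum[0..0]=0, sum[0..1]=-5, sum[0..2]=0, sum[0..3]=1 -> [0, -5, 0, 1]
Stage 2 (ABS): |0|=0, |-5|=5, |0|=0, |1|=1 -> [0, 5, 0, 1]

Answer: 0 5 0 1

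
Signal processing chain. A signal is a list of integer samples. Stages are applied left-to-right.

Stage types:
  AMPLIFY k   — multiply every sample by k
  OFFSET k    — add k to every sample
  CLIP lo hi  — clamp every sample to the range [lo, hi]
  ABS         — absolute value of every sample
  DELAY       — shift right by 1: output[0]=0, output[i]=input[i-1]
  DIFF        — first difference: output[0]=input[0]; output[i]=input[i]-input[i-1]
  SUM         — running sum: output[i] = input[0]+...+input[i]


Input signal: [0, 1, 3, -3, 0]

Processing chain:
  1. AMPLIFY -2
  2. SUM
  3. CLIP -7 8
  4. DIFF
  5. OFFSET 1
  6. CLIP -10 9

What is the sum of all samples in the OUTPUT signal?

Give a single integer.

Input: [0, 1, 3, -3, 0]
Stage 1 (AMPLIFY -2): 0*-2=0, 1*-2=-2, 3*-2=-6, -3*-2=6, 0*-2=0 -> [0, -2, -6, 6, 0]
Stage 2 (SUM): sum[0..0]=0, sum[0..1]=-2, sum[0..2]=-8, sum[0..3]=-2, sum[0..4]=-2 -> [0, -2, -8, -2, -2]
Stage 3 (CLIP -7 8): clip(0,-7,8)=0, clip(-2,-7,8)=-2, clip(-8,-7,8)=-7, clip(-2,-7,8)=-2, clip(-2,-7,8)=-2 -> [0, -2, -7, -2, -2]
Stage 4 (DIFF): s[0]=0, -2-0=-2, -7--2=-5, -2--7=5, -2--2=0 -> [0, -2, -5, 5, 0]
Stage 5 (OFFSET 1): 0+1=1, -2+1=-1, -5+1=-4, 5+1=6, 0+1=1 -> [1, -1, -4, 6, 1]
Stage 6 (CLIP -10 9): clip(1,-10,9)=1, clip(-1,-10,9)=-1, clip(-4,-10,9)=-4, clip(6,-10,9)=6, clip(1,-10,9)=1 -> [1, -1, -4, 6, 1]
Output sum: 3

Answer: 3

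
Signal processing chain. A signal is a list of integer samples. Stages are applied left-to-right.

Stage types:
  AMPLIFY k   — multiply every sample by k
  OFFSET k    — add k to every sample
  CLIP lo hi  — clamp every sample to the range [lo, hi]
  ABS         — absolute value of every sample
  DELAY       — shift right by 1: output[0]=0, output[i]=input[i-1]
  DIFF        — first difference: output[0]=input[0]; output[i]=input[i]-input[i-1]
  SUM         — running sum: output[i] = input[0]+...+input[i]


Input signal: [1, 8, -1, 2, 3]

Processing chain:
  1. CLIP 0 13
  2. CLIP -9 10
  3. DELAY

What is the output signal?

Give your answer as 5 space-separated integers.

Input: [1, 8, -1, 2, 3]
Stage 1 (CLIP 0 13): clip(1,0,13)=1, clip(8,0,13)=8, clip(-1,0,13)=0, clip(2,0,13)=2, clip(3,0,13)=3 -> [1, 8, 0, 2, 3]
Stage 2 (CLIP -9 10): clip(1,-9,10)=1, clip(8,-9,10)=8, clip(0,-9,10)=0, clip(2,-9,10)=2, clip(3,-9,10)=3 -> [1, 8, 0, 2, 3]
Stage 3 (DELAY): [0, 1, 8, 0, 2] = [0, 1, 8, 0, 2] -> [0, 1, 8, 0, 2]

Answer: 0 1 8 0 2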